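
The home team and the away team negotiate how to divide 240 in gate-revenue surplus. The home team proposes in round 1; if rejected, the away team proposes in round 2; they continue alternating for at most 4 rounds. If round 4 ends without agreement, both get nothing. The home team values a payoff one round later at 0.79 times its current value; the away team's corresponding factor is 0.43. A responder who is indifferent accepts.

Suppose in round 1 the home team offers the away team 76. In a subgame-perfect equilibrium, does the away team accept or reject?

Round 4 (the away team proposes): the home team will accept anything ≥ 0, so the away team offers 0 and keeps 240.
Round 3 (the home team proposes): the away team can get 240 next round, worth 0.43 × 240 = 103.2 now; the home team offers that and keeps 136.8.
Round 2 (the away team proposes): the home team can get 136.8 next round, worth 0.79 × 136.8 = 108.072 now. The away team offers 108.072 and keeps 240 − 108.072 = 131.928.
So by rejecting in round 1, the away team gets 131.928 next round, worth 0.43 × 131.928 = 56.72904 now.
Offer 76 ≥ 56.72904, so the away team accepts.

Accept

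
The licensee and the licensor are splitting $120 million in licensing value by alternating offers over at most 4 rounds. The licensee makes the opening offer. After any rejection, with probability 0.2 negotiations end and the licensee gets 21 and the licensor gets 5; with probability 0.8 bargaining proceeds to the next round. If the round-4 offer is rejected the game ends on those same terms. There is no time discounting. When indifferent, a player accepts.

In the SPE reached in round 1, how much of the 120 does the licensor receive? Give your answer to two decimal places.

68.17

Round 4 (the licensor proposes): the licensee gets 21 if talks fail, so the licensor offers 21 and keeps 99.
Round 3 (the licensee proposes): rejecting gives the licensor an expected 0.8 × 99 + 0.2 × 5 = 80.2; the licensee offers that and keeps 39.8.
Round 2 (the licensor proposes): rejecting gives the licensee an expected 0.8 × 39.8 + 0.2 × 21 = 36.04. The licensor offers 36.04 and keeps 120 − 36.04 = 83.96.
Round 1 (the licensee proposes): rejecting gives the licensor an expected 0.8 × 83.96 + 0.2 × 5 = 68.168, so the licensee offers 68.168, keeping 51.832.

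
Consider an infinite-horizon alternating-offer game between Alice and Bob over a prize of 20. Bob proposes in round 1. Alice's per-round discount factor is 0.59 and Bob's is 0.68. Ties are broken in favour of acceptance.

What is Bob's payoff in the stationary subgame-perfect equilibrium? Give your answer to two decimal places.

When Bob proposes, Alice accepts any offer worth at least 0.59 times what Alice would get by proposing next round; and vice versa.
This gives x = 20 − 0.59y and y = 20 − 0.68x, where x and y are each side's share when it proposes.
Hence (1 − 0.59·0.68)x = 20(1 − 0.59), i.e. 0.5988·x = 8.2.
x ≈ 13.6941; Alice's share is 20 − x ≈ 6.3059.

13.69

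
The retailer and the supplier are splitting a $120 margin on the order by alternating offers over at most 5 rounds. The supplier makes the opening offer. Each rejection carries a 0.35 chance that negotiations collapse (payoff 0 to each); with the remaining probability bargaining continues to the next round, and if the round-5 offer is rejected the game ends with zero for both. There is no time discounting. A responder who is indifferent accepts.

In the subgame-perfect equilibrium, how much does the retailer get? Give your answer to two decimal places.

38.83

By backward induction:
Round 5 (the supplier proposes): rejection yields 0 for the retailer; the supplier offers 0 and keeps 120.
Round 4 (the retailer proposes): rejecting gives the supplier an expected 0.65 × 120 = 78, so the retailer offers 78, keeping 42.
Round 3 (the supplier proposes): rejecting gives the retailer an expected 0.65 × 42 = 27.3; the supplier offers that and keeps 92.7.
Round 2 (the retailer proposes): rejecting gives the supplier an expected 0.65 × 92.7 = 60.255; the retailer offers that and keeps 59.745.
Round 1 (the supplier proposes): rejecting gives the retailer an expected 0.65 × 59.745 = 38.83425, so the supplier offers 38.83425, keeping 81.16575.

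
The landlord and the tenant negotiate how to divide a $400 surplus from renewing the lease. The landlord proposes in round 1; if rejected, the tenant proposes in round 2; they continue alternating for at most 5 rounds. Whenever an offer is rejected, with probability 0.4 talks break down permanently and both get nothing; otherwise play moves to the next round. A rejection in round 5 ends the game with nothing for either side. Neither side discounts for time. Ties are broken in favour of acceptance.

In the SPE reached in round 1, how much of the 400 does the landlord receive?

Round 5 (the landlord proposes): rejection yields 0 for the tenant; the landlord offers 0 and keeps 400.
Round 4 (the tenant proposes): rejecting gives the landlord an expected 0.6 × 400 = 240; the tenant offers that and keeps 160.
Round 3 (the landlord proposes): rejecting gives the tenant an expected 0.6 × 160 = 96. The landlord offers 96 and keeps 400 − 96 = 304.
Round 2 (the tenant proposes): rejecting gives the landlord an expected 0.6 × 304 = 182.4, so the tenant offers 182.4, keeping 217.6.
Round 1 (the landlord proposes): rejecting gives the tenant an expected 0.6 × 217.6 = 130.56. The landlord offers 130.56 and keeps 400 − 130.56 = 269.44.

269.44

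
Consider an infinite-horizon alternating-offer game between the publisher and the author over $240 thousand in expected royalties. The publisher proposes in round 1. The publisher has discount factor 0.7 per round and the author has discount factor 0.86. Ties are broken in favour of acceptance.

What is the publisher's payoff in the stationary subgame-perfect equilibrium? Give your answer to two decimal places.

84.42

In a stationary SPE each proposer offers the other exactly their discounted continuation value.
If the publisher keeps x when proposing and the author keeps y when proposing, then x = 240 − 0.86y and y = 240 − 0.7x.
Solving: x = 240(1 − 0.86) / (1 − 0.7·0.86) = 33.6 / 0.398 ≈ 84.4221.
The author gets 240 − 84.4221 ≈ 155.5779.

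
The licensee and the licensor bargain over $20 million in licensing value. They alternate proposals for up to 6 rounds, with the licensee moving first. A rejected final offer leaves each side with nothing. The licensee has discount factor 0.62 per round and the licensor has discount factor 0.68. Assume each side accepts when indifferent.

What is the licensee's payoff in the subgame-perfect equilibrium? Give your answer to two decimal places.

Round 6 (the licensor proposes): the licensee will accept anything ≥ 0, so the licensor offers 0 and keeps 20.
Round 5 (the licensee proposes): the licensor can get 20 next round, worth 0.68 × 20 = 13.6 now, so the licensee offers 13.6, keeping 6.4.
Round 4 (the licensor proposes): the licensee can get 6.4 next round, worth 0.62 × 6.4 = 3.968 now. The licensor offers 3.968 and keeps 20 − 3.968 = 16.032.
Round 3 (the licensee proposes): the licensor can get 16.032 next round, worth 0.68 × 16.032 = 10.90176 now; the licensee offers that and keeps 9.09824.
Round 2 (the licensor proposes): the licensee can get 9.09824 next round, worth 0.62 × 9.09824 = 5.6409088 now, so the licensor offers 5.6409088, keeping 14.3590912.
Round 1 (the licensee proposes): the licensor can get 14.3590912 next round, worth 0.68 × 14.3590912 = 9.764182016 now. The licensee offers 9.764182016 and keeps 20 − 9.764182016 = 10.235817984.

10.24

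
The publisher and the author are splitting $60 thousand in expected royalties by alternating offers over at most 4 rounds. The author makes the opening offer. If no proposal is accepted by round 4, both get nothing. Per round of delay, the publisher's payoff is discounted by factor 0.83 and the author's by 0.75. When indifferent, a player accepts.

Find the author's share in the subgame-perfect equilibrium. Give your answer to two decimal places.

16.55

Round 4 (the publisher proposes): rejection yields 0 for the author; the publisher offers 0 and keeps 60.
Round 3 (the author proposes): the publisher can get 60 next round, worth 0.83 × 60 = 49.8 now; the author offers that and keeps 10.2.
Round 2 (the publisher proposes): the author can get 10.2 next round, worth 0.75 × 10.2 = 7.65 now, so the publisher offers 7.65, keeping 52.35.
Round 1 (the author proposes): the publisher can get 52.35 next round, worth 0.83 × 52.35 = 43.4505 now, so the author offers 43.4505, keeping 16.5495.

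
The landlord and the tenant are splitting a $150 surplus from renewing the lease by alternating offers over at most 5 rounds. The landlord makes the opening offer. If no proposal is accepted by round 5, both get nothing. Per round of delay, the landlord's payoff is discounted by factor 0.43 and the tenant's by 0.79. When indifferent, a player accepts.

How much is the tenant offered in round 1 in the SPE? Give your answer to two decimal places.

Round 5 (the landlord proposes): rejection yields 0 for the tenant; the landlord offers 0 and keeps 150.
Round 4 (the tenant proposes): the landlord can get 150 next round, worth 0.43 × 150 = 64.5 now, so the tenant offers 64.5, keeping 85.5.
Round 3 (the landlord proposes): the tenant can get 85.5 next round, worth 0.79 × 85.5 = 67.545 now; the landlord offers that and keeps 82.455.
Round 2 (the tenant proposes): the landlord can get 82.455 next round, worth 0.43 × 82.455 = 35.45565 now. The tenant offers 35.45565 and keeps 150 − 35.45565 = 114.54435.
Round 1 (the landlord proposes): the tenant can get 114.54435 next round, worth 0.79 × 114.54435 = 90.4900365 now, so the landlord offers 90.4900365, keeping 59.5099635.

90.49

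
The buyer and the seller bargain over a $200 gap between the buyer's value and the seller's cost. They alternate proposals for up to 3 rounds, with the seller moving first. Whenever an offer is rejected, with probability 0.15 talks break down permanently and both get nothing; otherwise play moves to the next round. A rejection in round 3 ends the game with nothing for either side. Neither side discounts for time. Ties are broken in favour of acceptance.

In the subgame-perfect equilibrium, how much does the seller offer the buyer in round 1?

25.5

Round 3 (the seller proposes): rejection yields 0 for the buyer; the seller offers 0 and keeps 200.
Round 2 (the buyer proposes): rejecting gives the seller an expected 0.85 × 200 = 170; the buyer offers that and keeps 30.
Round 1 (the seller proposes): rejecting gives the buyer an expected 0.85 × 30 = 25.5; the seller offers that and keeps 174.5.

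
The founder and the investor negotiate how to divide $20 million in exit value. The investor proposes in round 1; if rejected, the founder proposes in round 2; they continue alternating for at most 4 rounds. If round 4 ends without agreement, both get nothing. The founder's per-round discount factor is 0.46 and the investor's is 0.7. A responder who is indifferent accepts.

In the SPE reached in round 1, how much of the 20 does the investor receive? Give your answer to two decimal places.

Round 4 (the founder proposes): rejection yields 0 for the investor; the founder offers 0 and keeps 20.
Round 3 (the investor proposes): the founder can get 20 next round, worth 0.46 × 20 = 9.2 now. The investor offers 9.2 and keeps 20 − 9.2 = 10.8.
Round 2 (the founder proposes): the investor can get 10.8 next round, worth 0.7 × 10.8 = 7.56 now; the founder offers that and keeps 12.44.
Round 1 (the investor proposes): the founder can get 12.44 next round, worth 0.46 × 12.44 = 5.7224 now, so the investor offers 5.7224, keeping 14.2776.

14.28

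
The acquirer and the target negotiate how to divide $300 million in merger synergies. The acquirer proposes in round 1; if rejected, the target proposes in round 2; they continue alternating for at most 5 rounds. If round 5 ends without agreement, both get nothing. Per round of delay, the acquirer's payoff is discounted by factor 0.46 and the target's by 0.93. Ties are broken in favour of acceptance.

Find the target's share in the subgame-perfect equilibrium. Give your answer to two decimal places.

215.11

Round 5 (the acquirer proposes): rejection yields 0 for the target; the acquirer offers 0 and keeps 300.
Round 4 (the target proposes): the acquirer can get 300 next round, worth 0.46 × 300 = 138 now, so the target offers 138, keeping 162.
Round 3 (the acquirer proposes): the target can get 162 next round, worth 0.93 × 162 = 150.66 now; the acquirer offers that and keeps 149.34.
Round 2 (the target proposes): the acquirer can get 149.34 next round, worth 0.46 × 149.34 = 68.6964 now; the target offers that and keeps 231.3036.
Round 1 (the acquirer proposes): the target can get 231.3036 next round, worth 0.93 × 231.3036 = 215.112348 now, so the acquirer offers 215.112348, keeping 84.887652.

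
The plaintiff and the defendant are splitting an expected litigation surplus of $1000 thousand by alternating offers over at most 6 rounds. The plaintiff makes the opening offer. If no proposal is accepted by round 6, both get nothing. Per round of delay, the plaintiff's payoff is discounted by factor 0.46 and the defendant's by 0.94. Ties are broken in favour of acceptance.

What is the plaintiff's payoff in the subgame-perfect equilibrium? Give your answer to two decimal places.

97.16

Solve by backward induction from round 6.
Round 6 (the defendant proposes): the plaintiff will accept anything ≥ 0, so the defendant offers 0 and keeps 1000.
Round 5 (the plaintiff proposes): the defendant can get 1000 next round, worth 0.94 × 1000 = 940 now. The plaintiff offers 940 and keeps 1000 − 940 = 60.
Round 4 (the defendant proposes): the plaintiff can get 60 next round, worth 0.46 × 60 = 27.6 now. The defendant offers 27.6 and keeps 1000 − 27.6 = 972.4.
Round 3 (the plaintiff proposes): the defendant can get 972.4 next round, worth 0.94 × 972.4 = 914.056 now, so the plaintiff offers 914.056, keeping 85.944.
Round 2 (the defendant proposes): the plaintiff can get 85.944 next round, worth 0.46 × 85.944 = 39.53424 now. The defendant offers 39.53424 and keeps 1000 − 39.53424 = 960.46576.
Round 1 (the plaintiff proposes): the defendant can get 960.46576 next round, worth 0.94 × 960.46576 = 902.8378144 now. The plaintiff offers 902.8378144 and keeps 1000 − 902.8378144 = 97.1621856.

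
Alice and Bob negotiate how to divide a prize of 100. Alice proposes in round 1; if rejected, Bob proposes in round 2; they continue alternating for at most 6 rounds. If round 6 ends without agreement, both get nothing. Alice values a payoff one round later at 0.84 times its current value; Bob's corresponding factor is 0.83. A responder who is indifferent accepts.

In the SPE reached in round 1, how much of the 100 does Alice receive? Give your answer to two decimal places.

Work backward from the last round.
Round 6 (Bob proposes): Alice will accept anything ≥ 0, so Bob offers 0 and keeps 100.
Round 5 (Alice proposes): Bob can get 100 next round, worth 0.83 × 100 = 83 now; Alice offers that and keeps 17.
Round 4 (Bob proposes): Alice can get 17 next round, worth 0.84 × 17 = 14.28 now; Bob offers that and keeps 85.72.
Round 3 (Alice proposes): Bob can get 85.72 next round, worth 0.83 × 85.72 = 71.1476 now. Alice offers 71.1476 and keeps 100 − 71.1476 = 28.8524.
Round 2 (Bob proposes): Alice can get 28.8524 next round, worth 0.84 × 28.8524 = 24.236016 now, so Bob offers 24.236016, keeping 75.763984.
Round 1 (Alice proposes): Bob can get 75.763984 next round, worth 0.83 × 75.763984 = 62.88410672 now, so Alice offers 62.88410672, keeping 37.11589328.

37.12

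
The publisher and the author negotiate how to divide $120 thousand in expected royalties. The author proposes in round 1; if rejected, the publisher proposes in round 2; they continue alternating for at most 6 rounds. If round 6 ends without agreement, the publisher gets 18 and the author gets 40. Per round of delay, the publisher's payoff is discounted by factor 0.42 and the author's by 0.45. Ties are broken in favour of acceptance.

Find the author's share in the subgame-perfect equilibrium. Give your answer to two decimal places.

85.84

Round 6 (the publisher proposes): the author gets 40 if talks fail, so the publisher offers 40 and keeps 80.
Round 5 (the author proposes): the publisher can get 80 next round, worth 0.42 × 80 = 33.6 now, so the author offers 33.6, keeping 86.4.
Round 4 (the publisher proposes): the author can get 86.4 next round, worth 0.45 × 86.4 = 38.88 now, so the publisher offers 38.88, keeping 81.12.
Round 3 (the author proposes): the publisher can get 81.12 next round, worth 0.42 × 81.12 = 34.0704 now. The author offers 34.0704 and keeps 120 − 34.0704 = 85.9296.
Round 2 (the publisher proposes): the author can get 85.9296 next round, worth 0.45 × 85.9296 = 38.66832 now; the publisher offers that and keeps 81.33168.
Round 1 (the author proposes): the publisher can get 81.33168 next round, worth 0.42 × 81.33168 = 34.1593056 now, so the author offers 34.1593056, keeping 85.8406944.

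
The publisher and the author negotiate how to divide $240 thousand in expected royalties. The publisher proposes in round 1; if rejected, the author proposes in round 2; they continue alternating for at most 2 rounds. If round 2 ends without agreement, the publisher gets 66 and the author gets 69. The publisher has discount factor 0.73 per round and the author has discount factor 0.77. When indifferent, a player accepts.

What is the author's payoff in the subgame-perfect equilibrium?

133.98

Round 2 (the author proposes): the publisher gets 66 if talks fail, so the author offers 66 and keeps 174.
Round 1 (the publisher proposes): the author can get 174 next round, worth 0.77 × 174 = 133.98 now. The publisher offers 133.98 and keeps 240 − 133.98 = 106.02.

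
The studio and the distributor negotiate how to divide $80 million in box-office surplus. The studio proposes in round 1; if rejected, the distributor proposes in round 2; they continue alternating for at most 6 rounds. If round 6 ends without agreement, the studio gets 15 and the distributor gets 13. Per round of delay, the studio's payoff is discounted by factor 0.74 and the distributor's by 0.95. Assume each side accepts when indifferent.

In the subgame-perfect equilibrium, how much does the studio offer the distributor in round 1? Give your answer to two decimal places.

Solve by backward induction from round 6.
Round 6 (the distributor proposes): the studio gets 15 if talks fail, so the distributor offers 15 and keeps 65.
Round 5 (the studio proposes): the distributor can get 65 next round, worth 0.95 × 65 = 61.75 now; the studio offers that and keeps 18.25.
Round 4 (the distributor proposes): the studio can get 18.25 next round, worth 0.74 × 18.25 = 13.505 now. The distributor offers 13.505 and keeps 80 − 13.505 = 66.495.
Round 3 (the studio proposes): the distributor can get 66.495 next round, worth 0.95 × 66.495 = 63.17025 now, so the studio offers 63.17025, keeping 16.82975.
Round 2 (the distributor proposes): the studio can get 16.82975 next round, worth 0.74 × 16.82975 = 12.454015 now, so the distributor offers 12.454015, keeping 67.545985.
Round 1 (the studio proposes): the distributor can get 67.545985 next round, worth 0.95 × 67.545985 = 64.16868575 now; the studio offers that and keeps 15.83131425.

64.17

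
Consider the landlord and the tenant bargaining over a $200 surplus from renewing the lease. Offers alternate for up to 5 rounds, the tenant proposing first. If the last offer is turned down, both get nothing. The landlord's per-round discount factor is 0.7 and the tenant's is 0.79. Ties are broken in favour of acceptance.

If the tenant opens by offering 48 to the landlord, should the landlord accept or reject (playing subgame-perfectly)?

Accept

Round 5 (the tenant proposes): rejection yields 0 for the landlord; the tenant offers 0 and keeps 200.
Round 4 (the landlord proposes): the tenant can get 200 next round, worth 0.79 × 200 = 158 now; the landlord offers that and keeps 42.
Round 3 (the tenant proposes): the landlord can get 42 next round, worth 0.7 × 42 = 29.4 now. The tenant offers 29.4 and keeps 200 − 29.4 = 170.6.
Round 2 (the landlord proposes): the tenant can get 170.6 next round, worth 0.79 × 170.6 = 134.774 now. The landlord offers 134.774 and keeps 200 − 134.774 = 65.226.
So by rejecting in round 1, the landlord gets 65.226 next round, worth 0.7 × 65.226 = 45.6582 now.
Offer 48 ≥ 45.6582, so the landlord accepts.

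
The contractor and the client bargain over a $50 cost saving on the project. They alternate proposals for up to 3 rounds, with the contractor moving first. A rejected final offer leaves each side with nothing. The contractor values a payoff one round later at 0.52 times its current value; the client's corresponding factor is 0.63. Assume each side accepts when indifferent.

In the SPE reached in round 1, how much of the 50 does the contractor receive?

Round 3 (the contractor proposes): the client will accept anything ≥ 0, so the contractor offers 0 and keeps 50.
Round 2 (the client proposes): the contractor can get 50 next round, worth 0.52 × 50 = 26 now. The client offers 26 and keeps 50 − 26 = 24.
Round 1 (the contractor proposes): the client can get 24 next round, worth 0.63 × 24 = 15.12 now. The contractor offers 15.12 and keeps 50 − 15.12 = 34.88.

34.88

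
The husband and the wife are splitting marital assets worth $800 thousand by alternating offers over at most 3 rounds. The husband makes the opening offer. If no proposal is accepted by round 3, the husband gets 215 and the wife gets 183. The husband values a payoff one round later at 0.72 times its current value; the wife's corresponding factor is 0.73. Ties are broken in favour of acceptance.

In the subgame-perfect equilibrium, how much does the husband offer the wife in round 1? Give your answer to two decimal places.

Round 3 (the husband proposes): the wife gets 183 if talks fail, so the husband offers 183 and keeps 617.
Round 2 (the wife proposes): the husband can get 617 next round, worth 0.72 × 617 = 444.24 now; the wife offers that and keeps 355.76.
Round 1 (the husband proposes): the wife can get 355.76 next round, worth 0.73 × 355.76 = 259.7048 now; the husband offers that and keeps 540.2952.

259.70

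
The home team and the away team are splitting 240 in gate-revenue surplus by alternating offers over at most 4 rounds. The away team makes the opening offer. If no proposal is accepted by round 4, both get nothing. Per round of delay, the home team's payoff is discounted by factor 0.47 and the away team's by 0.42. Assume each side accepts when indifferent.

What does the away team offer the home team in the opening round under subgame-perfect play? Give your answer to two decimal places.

By backward induction:
Round 4 (the home team proposes): rejection yields 0 for the away team; the home team offers 0 and keeps 240.
Round 3 (the away team proposes): the home team can get 240 next round, worth 0.47 × 240 = 112.8 now; the away team offers that and keeps 127.2.
Round 2 (the home team proposes): the away team can get 127.2 next round, worth 0.42 × 127.2 = 53.424 now; the home team offers that and keeps 186.576.
Round 1 (the away team proposes): the home team can get 186.576 next round, worth 0.47 × 186.576 = 87.69072 now, so the away team offers 87.69072, keeping 152.30928.

87.69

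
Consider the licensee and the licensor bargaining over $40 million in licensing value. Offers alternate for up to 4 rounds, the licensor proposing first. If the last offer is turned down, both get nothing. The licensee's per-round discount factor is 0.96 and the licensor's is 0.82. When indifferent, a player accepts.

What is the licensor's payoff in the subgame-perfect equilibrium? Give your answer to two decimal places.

Round 4 (the licensee proposes): rejection yields 0 for the licensor; the licensee offers 0 and keeps 40.
Round 3 (the licensor proposes): the licensee can get 40 next round, worth 0.96 × 40 = 38.4 now. The licensor offers 38.4 and keeps 40 − 38.4 = 1.6.
Round 2 (the licensee proposes): the licensor can get 1.6 next round, worth 0.82 × 1.6 = 1.312 now; the licensee offers that and keeps 38.688.
Round 1 (the licensor proposes): the licensee can get 38.688 next round, worth 0.96 × 38.688 = 37.14048 now, so the licensor offers 37.14048, keeping 2.85952.

2.86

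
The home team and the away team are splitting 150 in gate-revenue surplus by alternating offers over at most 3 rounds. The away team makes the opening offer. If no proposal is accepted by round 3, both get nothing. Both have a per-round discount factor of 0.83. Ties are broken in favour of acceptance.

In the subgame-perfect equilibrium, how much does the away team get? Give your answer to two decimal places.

Round 3 (the away team proposes): the home team will accept anything ≥ 0, so the away team offers 0 and keeps 150.
Round 2 (the home team proposes): the away team can get 150 next round, worth 0.83 × 150 = 124.5 now. The home team offers 124.5 and keeps 150 − 124.5 = 25.5.
Round 1 (the away team proposes): the home team can get 25.5 next round, worth 0.83 × 25.5 = 21.165 now; the away team offers that and keeps 128.835.

128.84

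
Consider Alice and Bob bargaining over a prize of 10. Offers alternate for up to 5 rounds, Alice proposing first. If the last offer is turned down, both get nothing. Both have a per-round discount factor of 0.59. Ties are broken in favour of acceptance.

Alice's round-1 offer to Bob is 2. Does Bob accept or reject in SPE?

Round 5 (Alice proposes): rejection yields 0 for Bob; Alice offers 0 and keeps 10.
Round 4 (Bob proposes): Alice can get 10 next round, worth 0.59 × 10 = 5.9 now, so Bob offers 5.9, keeping 4.1.
Round 3 (Alice proposes): Bob can get 4.1 next round, worth 0.59 × 4.1 = 2.419 now, so Alice offers 2.419, keeping 7.581.
Round 2 (Bob proposes): Alice can get 7.581 next round, worth 0.59 × 7.581 = 4.47279 now. Bob offers 4.47279 and keeps 10 − 4.47279 = 5.52721.
So by rejecting in round 1, Bob gets 5.52721 next round, worth 0.59 × 5.52721 = 3.2610539 now.
Offer 2 < 3.2610539, so Bob rejects.

Reject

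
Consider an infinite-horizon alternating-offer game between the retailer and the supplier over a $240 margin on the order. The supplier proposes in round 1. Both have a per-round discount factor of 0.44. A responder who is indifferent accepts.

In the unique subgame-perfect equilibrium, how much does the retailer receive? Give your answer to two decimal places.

73.33

Let x be the supplier's share when the supplier proposes and y be the retailer's share when the retailer proposes.
The retailer accepts iff offered ≥ 0.44·y, so x = 240 − 0.44y. Symmetrically y = 240 − 0.44x.
Substituting: x = 240 − 0.44(240 − 0.44x), giving x(1 − 0.44·0.44) = 240(1 − 0.44).
So x = 240 × 0.56 / 0.8064 ≈ 166.6667, and the retailer receives 240 − x ≈ 73.3333.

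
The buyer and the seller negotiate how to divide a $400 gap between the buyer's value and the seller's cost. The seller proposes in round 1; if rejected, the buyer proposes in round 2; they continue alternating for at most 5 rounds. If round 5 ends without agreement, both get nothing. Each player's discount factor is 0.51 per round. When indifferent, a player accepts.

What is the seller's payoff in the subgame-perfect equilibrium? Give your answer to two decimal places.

Round 5 (the seller proposes): the buyer will accept anything ≥ 0, so the seller offers 0 and keeps 400.
Round 4 (the buyer proposes): the seller can get 400 next round, worth 0.51 × 400 = 204 now; the buyer offers that and keeps 196.
Round 3 (the seller proposes): the buyer can get 196 next round, worth 0.51 × 196 = 99.96 now, so the seller offers 99.96, keeping 300.04.
Round 2 (the buyer proposes): the seller can get 300.04 next round, worth 0.51 × 300.04 = 153.0204 now, so the buyer offers 153.0204, keeping 246.9796.
Round 1 (the seller proposes): the buyer can get 246.9796 next round, worth 0.51 × 246.9796 = 125.959596 now; the seller offers that and keeps 274.040404.

274.04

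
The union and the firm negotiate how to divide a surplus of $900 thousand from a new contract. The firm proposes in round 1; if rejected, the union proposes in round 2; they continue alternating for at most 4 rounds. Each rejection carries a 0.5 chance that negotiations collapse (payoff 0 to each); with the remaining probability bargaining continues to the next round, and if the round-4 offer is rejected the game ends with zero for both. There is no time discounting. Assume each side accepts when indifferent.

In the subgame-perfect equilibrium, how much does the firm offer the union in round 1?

337.5

Round 4 (the union proposes): rejection yields 0 for the firm; the union offers 0 and keeps 900.
Round 3 (the firm proposes): rejecting gives the union an expected 0.5 × 900 = 450, so the firm offers 450, keeping 450.
Round 2 (the union proposes): rejecting gives the firm an expected 0.5 × 450 = 225; the union offers that and keeps 675.
Round 1 (the firm proposes): rejecting gives the union an expected 0.5 × 675 = 337.5, so the firm offers 337.5, keeping 562.5.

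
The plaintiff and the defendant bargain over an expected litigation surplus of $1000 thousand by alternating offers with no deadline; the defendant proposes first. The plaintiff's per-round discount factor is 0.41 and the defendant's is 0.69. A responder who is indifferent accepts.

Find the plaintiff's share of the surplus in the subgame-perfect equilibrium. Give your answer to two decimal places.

177.24

In a stationary SPE each proposer offers the other exactly their discounted continuation value.
If the defendant keeps x when proposing and the plaintiff keeps y when proposing, then x = 1000 − 0.41y and y = 1000 − 0.69x.
Solving: x = 1000(1 − 0.41) / (1 − 0.69·0.41) = 590 / 0.7171 ≈ 822.7583.
The plaintiff gets 1000 − 822.7583 ≈ 177.2417.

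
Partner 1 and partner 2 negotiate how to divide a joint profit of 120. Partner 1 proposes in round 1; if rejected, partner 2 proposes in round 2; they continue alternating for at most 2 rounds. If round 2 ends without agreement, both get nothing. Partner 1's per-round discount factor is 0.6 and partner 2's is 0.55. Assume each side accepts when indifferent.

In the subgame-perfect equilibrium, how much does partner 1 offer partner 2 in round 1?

Solve by backward induction from round 2.
Round 2 (partner 2 proposes): partner 1 will accept anything ≥ 0, so partner 2 offers 0 and keeps 120.
Round 1 (partner 1 proposes): partner 2 can get 120 next round, worth 0.55 × 120 = 66 now, so partner 1 offers 66, keeping 54.

66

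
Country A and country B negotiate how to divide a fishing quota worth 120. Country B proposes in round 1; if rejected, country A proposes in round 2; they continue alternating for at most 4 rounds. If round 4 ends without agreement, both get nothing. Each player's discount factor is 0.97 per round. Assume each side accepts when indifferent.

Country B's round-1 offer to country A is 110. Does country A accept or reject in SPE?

Reject

Round 4 (country A proposes): country B will accept anything ≥ 0, so country A offers 0 and keeps 120.
Round 3 (country B proposes): country A can get 120 next round, worth 0.97 × 120 = 116.4 now. Country B offers 116.4 and keeps 120 − 116.4 = 3.6.
Round 2 (country A proposes): country B can get 3.6 next round, worth 0.97 × 3.6 = 3.492 now. Country A offers 3.492 and keeps 120 − 3.492 = 116.508.
So by rejecting in round 1, country A gets 116.508 next round, worth 0.97 × 116.508 = 113.01276 now.
Offer 110 < 113.01276, so country A rejects.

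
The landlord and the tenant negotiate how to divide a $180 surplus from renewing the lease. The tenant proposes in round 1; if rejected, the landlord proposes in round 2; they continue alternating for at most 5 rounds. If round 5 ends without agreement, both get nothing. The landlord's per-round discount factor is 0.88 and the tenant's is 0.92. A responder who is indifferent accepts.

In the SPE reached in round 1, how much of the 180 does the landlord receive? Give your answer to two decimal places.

22.93

Round 5 (the tenant proposes): rejection yields 0 for the landlord; the tenant offers 0 and keeps 180.
Round 4 (the landlord proposes): the tenant can get 180 next round, worth 0.92 × 180 = 165.6 now. The landlord offers 165.6 and keeps 180 − 165.6 = 14.4.
Round 3 (the tenant proposes): the landlord can get 14.4 next round, worth 0.88 × 14.4 = 12.672 now; the tenant offers that and keeps 167.328.
Round 2 (the landlord proposes): the tenant can get 167.328 next round, worth 0.92 × 167.328 = 153.94176 now, so the landlord offers 153.94176, keeping 26.05824.
Round 1 (the tenant proposes): the landlord can get 26.05824 next round, worth 0.88 × 26.05824 = 22.9312512 now, so the tenant offers 22.9312512, keeping 157.0687488.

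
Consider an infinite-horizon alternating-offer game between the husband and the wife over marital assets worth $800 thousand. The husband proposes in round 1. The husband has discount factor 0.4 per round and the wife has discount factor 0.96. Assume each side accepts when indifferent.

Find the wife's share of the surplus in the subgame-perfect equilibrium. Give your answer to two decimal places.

748.05

When the husband proposes, the wife accepts any offer worth at least 0.96 times what the wife would get by proposing next round; and vice versa.
This gives x = 800 − 0.96y and y = 800 − 0.4x, where x and y are each side's share when it proposes.
Hence (1 − 0.96·0.4)x = 800(1 − 0.96), i.e. 0.616·x = 32.
x ≈ 51.9481; the wife's share is 800 − x ≈ 748.0519.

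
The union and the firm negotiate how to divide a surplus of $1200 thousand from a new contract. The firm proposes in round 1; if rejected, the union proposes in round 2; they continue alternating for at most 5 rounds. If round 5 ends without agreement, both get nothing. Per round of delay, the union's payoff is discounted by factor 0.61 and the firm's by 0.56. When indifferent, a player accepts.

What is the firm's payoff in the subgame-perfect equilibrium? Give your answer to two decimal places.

Round 5 (the firm proposes): the union will accept anything ≥ 0, so the firm offers 0 and keeps 1200.
Round 4 (the union proposes): the firm can get 1200 next round, worth 0.56 × 1200 = 672 now. The union offers 672 and keeps 1200 − 672 = 528.
Round 3 (the firm proposes): the union can get 528 next round, worth 0.61 × 528 = 322.08 now. The firm offers 322.08 and keeps 1200 − 322.08 = 877.92.
Round 2 (the union proposes): the firm can get 877.92 next round, worth 0.56 × 877.92 = 491.6352 now; the union offers that and keeps 708.3648.
Round 1 (the firm proposes): the union can get 708.3648 next round, worth 0.61 × 708.3648 = 432.102528 now. The firm offers 432.102528 and keeps 1200 − 432.102528 = 767.897472.

767.90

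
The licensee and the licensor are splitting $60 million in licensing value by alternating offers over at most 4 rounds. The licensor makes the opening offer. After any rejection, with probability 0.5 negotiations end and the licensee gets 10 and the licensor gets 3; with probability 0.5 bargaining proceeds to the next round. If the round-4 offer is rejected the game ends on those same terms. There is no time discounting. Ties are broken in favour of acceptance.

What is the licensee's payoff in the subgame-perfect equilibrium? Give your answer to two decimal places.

27.63

Round 4 (the licensee proposes): the licensor gets 3 if talks fail, so the licensee offers 3 and keeps 57.
Round 3 (the licensor proposes): rejecting gives the licensee an expected 0.5 × 57 + 0.5 × 10 = 33.5, so the licensor offers 33.5, keeping 26.5.
Round 2 (the licensee proposes): rejecting gives the licensor an expected 0.5 × 26.5 + 0.5 × 3 = 14.75. The licensee offers 14.75 and keeps 60 − 14.75 = 45.25.
Round 1 (the licensor proposes): rejecting gives the licensee an expected 0.5 × 45.25 + 0.5 × 10 = 27.625, so the licensor offers 27.625, keeping 32.375.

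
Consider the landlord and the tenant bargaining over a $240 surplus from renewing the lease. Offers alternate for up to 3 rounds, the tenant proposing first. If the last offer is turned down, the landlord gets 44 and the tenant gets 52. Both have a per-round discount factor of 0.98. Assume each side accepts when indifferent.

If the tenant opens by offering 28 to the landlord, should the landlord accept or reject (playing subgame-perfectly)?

Round 3 (the tenant proposes): the landlord gets 44 if talks fail, so the tenant offers 44 and keeps 196.
Round 2 (the landlord proposes): the tenant can get 196 next round, worth 0.98 × 196 = 192.08 now, so the landlord offers 192.08, keeping 47.92.
So by rejecting in round 1, the landlord gets 47.92 next round, worth 0.98 × 47.92 = 46.9616 now.
Offer 28 < 46.9616, so the landlord rejects.

Reject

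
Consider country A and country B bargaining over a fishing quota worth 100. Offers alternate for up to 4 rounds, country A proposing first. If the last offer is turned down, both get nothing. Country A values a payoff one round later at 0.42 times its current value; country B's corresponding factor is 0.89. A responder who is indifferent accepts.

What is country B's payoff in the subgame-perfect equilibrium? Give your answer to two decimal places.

Solve by backward induction from round 4.
Round 4 (country B proposes): rejection yields 0 for country A; country B offers 0 and keeps 100.
Round 3 (country A proposes): country B can get 100 next round, worth 0.89 × 100 = 89 now, so country A offers 89, keeping 11.
Round 2 (country B proposes): country A can get 11 next round, worth 0.42 × 11 = 4.62 now; country B offers that and keeps 95.38.
Round 1 (country A proposes): country B can get 95.38 next round, worth 0.89 × 95.38 = 84.8882 now, so country A offers 84.8882, keeping 15.1118.

84.89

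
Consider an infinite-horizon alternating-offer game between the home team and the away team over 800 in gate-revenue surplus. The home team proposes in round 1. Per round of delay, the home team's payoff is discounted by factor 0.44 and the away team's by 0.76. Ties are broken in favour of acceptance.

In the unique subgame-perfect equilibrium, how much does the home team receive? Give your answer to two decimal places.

288.46

In a stationary SPE each proposer offers the other exactly their discounted continuation value.
If the home team keeps x when proposing and the away team keeps y when proposing, then x = 800 − 0.76y and y = 800 − 0.44x.
Solving: x = 800(1 − 0.76) / (1 − 0.44·0.76) = 192 / 0.6656 ≈ 288.4615.
The away team gets 800 − 288.4615 ≈ 511.5385.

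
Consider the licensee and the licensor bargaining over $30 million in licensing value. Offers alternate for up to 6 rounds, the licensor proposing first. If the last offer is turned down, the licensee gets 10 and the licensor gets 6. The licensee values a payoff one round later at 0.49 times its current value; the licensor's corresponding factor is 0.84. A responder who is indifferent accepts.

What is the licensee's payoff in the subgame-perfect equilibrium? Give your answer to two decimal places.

Round 6 (the licensee proposes): the licensor gets 6 if talks fail, so the licensee offers 6 and keeps 24.
Round 5 (the licensor proposes): the licensee can get 24 next round, worth 0.49 × 24 = 11.76 now; the licensor offers that and keeps 18.24.
Round 4 (the licensee proposes): the licensor can get 18.24 next round, worth 0.84 × 18.24 = 15.3216 now; the licensee offers that and keeps 14.6784.
Round 3 (the licensor proposes): the licensee can get 14.6784 next round, worth 0.49 × 14.6784 = 7.192416 now. The licensor offers 7.192416 and keeps 30 − 7.192416 = 22.807584.
Round 2 (the licensee proposes): the licensor can get 22.807584 next round, worth 0.84 × 22.807584 = 19.15837056 now, so the licensee offers 19.15837056, keeping 10.84162944.
Round 1 (the licensor proposes): the licensee can get 10.84162944 next round, worth 0.49 × 10.84162944 = 5.3123984256 now, so the licensor offers 5.3123984256, keeping 24.6876015744.

5.31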